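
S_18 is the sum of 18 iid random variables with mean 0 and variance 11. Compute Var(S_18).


By independence, Var(S_n) = n*Var(X_1) = 18*11 = 198

198


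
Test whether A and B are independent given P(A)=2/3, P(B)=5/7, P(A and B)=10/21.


P(A)*P(B) = 2/3*5/7 = 10/21
P(A∩B) = 10/21, which equals P(A)P(B), so independent

Yes, A and B are independent


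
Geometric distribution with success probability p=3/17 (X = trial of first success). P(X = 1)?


P(X=1) = (1-p)^0 * p = (14/17)^0 * 3/17
= 1 * 3/17 = 3/17

3/17


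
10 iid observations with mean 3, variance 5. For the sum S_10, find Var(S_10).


By independence, Var(S_n) = n*Var(X_1) = 10*5 = 50

50


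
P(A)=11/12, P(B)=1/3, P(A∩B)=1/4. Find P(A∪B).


P(A∪B) = P(A) + P(B) - P(A∩B)
= 11/12 + 1/3 - 1/4 = 1

1


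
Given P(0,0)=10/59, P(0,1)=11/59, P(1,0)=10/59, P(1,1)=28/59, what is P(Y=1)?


P(Y=1) = P(0,1)+P(1,1) = 11/59 + 28/59 = 39/59

39/59


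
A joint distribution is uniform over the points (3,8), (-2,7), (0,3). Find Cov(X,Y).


E[X]=1/3, E[Y]=6, E[XY]=10/3
Cov(X,Y) = E[XY] - E[X]E[Y] = 10/3 - 1/3*6 = 4/3

4/3


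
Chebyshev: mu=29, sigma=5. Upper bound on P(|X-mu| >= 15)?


k = 15/5 = 3
Chebyshev: P(|X-mu| >= k*sigma) <= 1/k^2 = 1/3^2 = 1/9

1/9


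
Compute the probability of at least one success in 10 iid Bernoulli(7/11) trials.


P(at least one) = 1 - P(none)
P(none) = (1 - 7/11)^10 = (4/11)^10 = 1048576/25937424601
P(at least one) = 1 - 1048576/25937424601 = 25936376025/25937424601

25936376025/25937424601


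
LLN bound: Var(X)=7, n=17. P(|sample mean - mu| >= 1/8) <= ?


Var(Xbar) = Var(X)/n = 7/17
Chebyshev: P(|Xbar-mu| >= 1/8) <= Var(Xbar)/(1/8)^2 = (7/17)/(1/64) = 448/17
Bound exceeds 1, so trivial bound: 1

1


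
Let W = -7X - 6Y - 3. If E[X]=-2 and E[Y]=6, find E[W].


E[-7X - 6Y - 3] = -7*E[X] - 6*E[Y] - 3
= (-7)*(-2) + (-6)*(6) + (-3)
= 14 - 36 - 3 = -25

-25


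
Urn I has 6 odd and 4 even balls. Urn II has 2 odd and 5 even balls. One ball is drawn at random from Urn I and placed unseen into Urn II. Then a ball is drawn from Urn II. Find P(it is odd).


P(transfer odd) = 6/10 = 3/5; P(transfer even) = 2/5
If odd transferred: Urn II has 3 odd of 8, so P(odd|odd moved) = 3/8
If even transferred: Urn II has 2 odd of 8, so P(odd|even moved) = 1/4
By total probability: P(odd) = 3/5*3/8 + 2/5*1/4 = 13/40

13/40


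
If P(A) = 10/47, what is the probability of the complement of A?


P(A') = 1 - P(A) = 1 - 10/47 = 37/47

37/47


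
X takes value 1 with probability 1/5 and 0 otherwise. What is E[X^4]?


For Bernoulli: X in {0,1}
E[X^4] = 0^4*(1-1/5) + 1^4*1/5 = 1/5

1/5


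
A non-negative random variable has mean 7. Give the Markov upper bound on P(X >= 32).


Markov: P(X >= a) <= E[X]/a
P(X >= 32) <= 7/32

7/32


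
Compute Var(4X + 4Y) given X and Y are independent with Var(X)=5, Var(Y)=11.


Independence => Cov(X,Y)=0
Var(4X + 4Y) = 4^2*Var(X) + 4^2*Var(Y)
= 16*5 + 16*11 = 256

256


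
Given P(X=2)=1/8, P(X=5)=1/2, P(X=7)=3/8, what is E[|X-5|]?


E[|X-5|] = sum(g(x)*P(x))
= 3*1/8 + 0*1/2 + 2*3/8
= 9/8

9/8


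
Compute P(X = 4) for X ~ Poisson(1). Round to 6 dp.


P(X=4) = e^(-1) * 1^4 / 4!
≈ 0.3678794412 * 1 / 24
≈ 0.015328

0.015328


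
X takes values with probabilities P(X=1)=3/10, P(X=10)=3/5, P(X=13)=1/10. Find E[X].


E[X] = sum(x * P(x))
= 1*3/10 + 10*3/5 + 13*1/10
= 38/5

38/5


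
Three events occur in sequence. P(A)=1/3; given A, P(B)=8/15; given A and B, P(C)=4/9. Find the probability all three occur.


P(A∩B∩C) = P(A) * P(B|A) * P(C|A∩B)
= 1/3 * 8/15 * 4/9
= 8/45 * 4/9 = 32/405

32/405


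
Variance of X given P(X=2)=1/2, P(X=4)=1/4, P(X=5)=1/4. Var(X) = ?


E[X] = 13/4, E[X^2] = 49/4
Var(X) = E[X^2] - (E[X])^2 = 49/4 - (13/4)^2 = 27/16

27/16


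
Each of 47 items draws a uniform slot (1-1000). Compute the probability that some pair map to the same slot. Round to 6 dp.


P(all different) = prod((1000-i)/1000 for i=0..46) = 0.333485
P(at least one match) = 1 - 0.333485 = 0.666515

0.666515


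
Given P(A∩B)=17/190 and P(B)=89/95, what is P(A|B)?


P(A|B) = P(A∩B)/P(B) = (17/190)/(178/190) = 17/178

17/178


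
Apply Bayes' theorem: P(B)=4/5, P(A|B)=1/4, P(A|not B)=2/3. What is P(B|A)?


P(A) = P(A|B)P(B) + P(A|B')P(B') = 1/4*4/5 + 2/3*1/5 = 1/3
P(B|A) = P(A|B)P(B)/P(A) = (1/5)/(1/3) = 3/5

3/5


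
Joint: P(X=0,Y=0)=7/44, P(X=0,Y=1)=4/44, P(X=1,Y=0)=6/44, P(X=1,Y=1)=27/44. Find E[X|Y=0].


P(Y=0) = 13/44
E[X|Y=0] = (0*7 + 1*6)/13 = 6/13

6/13


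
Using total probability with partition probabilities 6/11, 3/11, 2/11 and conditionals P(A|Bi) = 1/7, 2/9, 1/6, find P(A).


P(A) = P(A|B1)P(B1) + P(A|B2)P(B2) + P(A|B3)P(B3)
= 1/7*6/11 + 2/9*3/11 + 1/6*2/11
= 6/77 + 2/33 + 1/33 = 13/77

13/77


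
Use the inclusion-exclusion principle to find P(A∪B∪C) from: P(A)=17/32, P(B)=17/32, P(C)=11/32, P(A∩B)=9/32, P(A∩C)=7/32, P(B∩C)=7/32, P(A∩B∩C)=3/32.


P(A∪B∪C) = P(A)+P(B)+P(C) - P(AB)-P(AC)-P(BC) + P(ABC)
= 17/32+17/32+11/32 - 9/32-7/32-7/32 + 3/32
= 25/32

25/32


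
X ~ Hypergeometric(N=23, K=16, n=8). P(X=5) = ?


P(X=5) = C(16,5)*C(7,3) / C(23,8)
= 4368*35 / 490314
= 152880/490314 = 25480/81719

25480/81719


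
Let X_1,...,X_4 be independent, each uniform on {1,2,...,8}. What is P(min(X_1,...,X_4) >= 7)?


P(min >= 7) = P(all X_i >= 7) = (P(X_1 >= 7))^4
= (2/8)^4 = (1/4)^4 = 1/256

1/256


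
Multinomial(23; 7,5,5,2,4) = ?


23! = 25852016738884976640000
Denominator: 7!=5040 * 5!=120 * 5!=120 * 2!=2 * 4!=24
Coefficient = 25852016738884976640000 / 3483648000 = 7420961227680

7420961227680


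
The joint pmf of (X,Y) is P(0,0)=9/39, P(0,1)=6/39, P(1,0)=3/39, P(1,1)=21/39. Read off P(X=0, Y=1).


Read from table: P(X=0, Y=1) = 6/39 = 2/13

2/13


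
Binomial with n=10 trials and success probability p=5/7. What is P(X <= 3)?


P(X<=3) = P(X=0) + P(X=1) + P(X=2) + P(X=3)
= 1024/282475249 + 25600/282475249 + 288000/282475249 + 1920000/282475249
= 319232/40353607

319232/40353607


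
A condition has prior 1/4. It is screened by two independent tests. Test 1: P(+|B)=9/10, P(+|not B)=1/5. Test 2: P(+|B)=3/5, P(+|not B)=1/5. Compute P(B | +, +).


After test 1: P(+) = 9/10*1/4 + 1/5*3/4 = 3/8
P(B|+) = (9/40)/(3/8) = 3/5
After test 2 (use post1 as new prior): P(+) = 3/5*3/5 + 1/5*2/5 = 11/25
P(B|+,+) = (9/25)/(11/25) = 9/11

9/11


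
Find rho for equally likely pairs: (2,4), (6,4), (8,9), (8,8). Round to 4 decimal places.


Cov(X,Y) = 4.5000, Var(X) = 6.0000, Var(Y) = 5.1875
rho = Cov/(sqrt(VarX)*sqrt(VarY)) = 0.8066

0.8066


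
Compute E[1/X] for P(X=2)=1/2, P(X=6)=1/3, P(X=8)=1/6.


E[1/X] = sum(g(x)*P(x))
= 1/2*1/2 + 1/6*1/3 + 1/8*1/6
= 47/144

47/144


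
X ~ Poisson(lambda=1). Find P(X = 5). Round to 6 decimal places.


P(X=5) = e^(-1) * 1^5 / 5!
≈ 0.3678794412 * 1 / 120
≈ 0.003066

0.003066


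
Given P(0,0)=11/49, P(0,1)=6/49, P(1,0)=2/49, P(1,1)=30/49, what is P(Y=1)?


P(Y=1) = P(0,1)+P(1,1) = 6/49 + 30/49 = 36/49

36/49


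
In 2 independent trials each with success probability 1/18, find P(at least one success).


P(at least one) = 1 - P(none)
P(none) = (1 - 1/18)^2 = (17/18)^2 = 289/324
P(at least one) = 1 - 289/324 = 35/324

35/324


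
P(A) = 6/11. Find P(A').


P(A') = 1 - P(A) = 1 - 6/11 = 5/11

5/11


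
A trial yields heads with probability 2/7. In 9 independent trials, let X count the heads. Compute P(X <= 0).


P(X<=0) = P(X=0)
= 1953125/40353607
= 1953125/40353607

1953125/40353607


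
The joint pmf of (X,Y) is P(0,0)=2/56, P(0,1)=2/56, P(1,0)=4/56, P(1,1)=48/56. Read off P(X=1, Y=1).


Read from table: P(X=1, Y=1) = 48/56 = 6/7

6/7


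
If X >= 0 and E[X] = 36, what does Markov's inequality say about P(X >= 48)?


Markov: P(X >= a) <= E[X]/a
P(X >= 48) <= 36/48 = 3/4

3/4


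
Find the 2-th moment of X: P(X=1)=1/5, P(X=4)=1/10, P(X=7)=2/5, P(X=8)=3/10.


E[X^2] = sum(x^2 * P(x))
= 1*1/5 + 16*1/10 + 49*2/5 + 64*3/10
= 203/5

203/5


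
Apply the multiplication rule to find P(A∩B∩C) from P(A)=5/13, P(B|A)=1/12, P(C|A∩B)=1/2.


P(A∩B∩C) = P(A) * P(B|A) * P(C|A∩B)
= 5/13 * 1/12 * 1/2
= 5/156 * 1/2 = 5/312

5/312


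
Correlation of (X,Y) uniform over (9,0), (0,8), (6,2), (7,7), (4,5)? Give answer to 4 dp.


Cov(X,Y) = -6.6800, Var(X) = 9.3600, Var(Y) = 9.0400
rho = Cov/(sqrt(VarX)*sqrt(VarY)) = -0.7262

-0.7262


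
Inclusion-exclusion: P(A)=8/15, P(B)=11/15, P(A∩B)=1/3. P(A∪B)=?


P(A∪B) = P(A) + P(B) - P(A∩B)
= 8/15 + 11/15 - 1/3 = 14/15

14/15


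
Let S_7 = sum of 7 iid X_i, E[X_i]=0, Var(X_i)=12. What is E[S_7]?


E[S_n] = n*E[X_1] = 7*0 = 0

0


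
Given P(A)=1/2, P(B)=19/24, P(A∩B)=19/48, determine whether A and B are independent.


P(A)*P(B) = 1/2*19/24 = 19/48
P(A∩B) = 19/48, which equals P(A)P(B), so independent

Yes, A and B are independent


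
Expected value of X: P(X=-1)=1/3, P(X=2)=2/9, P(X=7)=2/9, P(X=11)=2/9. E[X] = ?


E[X] = sum(x * P(x))
= -1*1/3 + 2*2/9 + 7*2/9 + 11*2/9
= 37/9

37/9


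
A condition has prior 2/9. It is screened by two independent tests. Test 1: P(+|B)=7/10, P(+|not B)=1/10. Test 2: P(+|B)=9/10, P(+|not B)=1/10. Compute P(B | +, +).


After test 1: P(+) = 7/10*2/9 + 1/10*7/9 = 7/30
P(B|+) = (7/45)/(7/30) = 2/3
After test 2 (use post1 as new prior): P(+) = 9/10*2/3 + 1/10*1/3 = 19/30
P(B|+,+) = (3/5)/(19/30) = 18/19

18/19


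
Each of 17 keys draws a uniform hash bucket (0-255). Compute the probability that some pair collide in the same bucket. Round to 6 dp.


P(all different) = prod((256-i)/256 for i=0..16) = 0.580976
P(at least one match) = 1 - 0.580976 = 0.419024

0.419024


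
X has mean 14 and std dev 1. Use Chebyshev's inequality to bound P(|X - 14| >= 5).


k = 5/1 = 5
Chebyshev: P(|X-mu| >= k*sigma) <= 1/k^2 = 1/5^2 = 1/25

1/25


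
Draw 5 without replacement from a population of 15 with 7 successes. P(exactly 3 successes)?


P(X=3) = C(7,3)*C(8,2) / C(15,5)
= 35*28 / 3003
= 980/3003 = 140/429

140/429


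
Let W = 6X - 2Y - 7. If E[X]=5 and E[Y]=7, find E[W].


E[6X - 2Y - 7] = 6*E[X] - 2*E[Y] - 7
= (6)*(5) + (-2)*(7) + (-7)
= 30 - 14 - 7 = 9

9


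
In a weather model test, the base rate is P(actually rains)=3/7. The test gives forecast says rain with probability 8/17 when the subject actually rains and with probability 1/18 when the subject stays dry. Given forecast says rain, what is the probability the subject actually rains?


P(A) = P(A|B)P(B) + P(A|B')P(B') = 8/17*3/7 + 1/18*4/7 = 250/1071
P(B|A) = P(A|B)P(B)/P(A) = (24/119)/(250/1071) = 108/125

108/125


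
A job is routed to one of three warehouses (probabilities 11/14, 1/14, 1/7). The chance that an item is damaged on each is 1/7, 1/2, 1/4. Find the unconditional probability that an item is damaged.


P(A) = P(A|B1)P(B1) + P(A|B2)P(B2) + P(A|B3)P(B3)
= 1/7*11/14 + 1/2*1/14 + 1/4*1/7
= 11/98 + 1/28 + 1/28 = 9/49

9/49


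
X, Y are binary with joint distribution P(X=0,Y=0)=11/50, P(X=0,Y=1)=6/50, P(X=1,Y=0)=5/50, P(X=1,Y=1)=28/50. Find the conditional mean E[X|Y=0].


P(Y=0) = 16/50
E[X|Y=0] = (0*11 + 1*5)/16 = 5/16

5/16


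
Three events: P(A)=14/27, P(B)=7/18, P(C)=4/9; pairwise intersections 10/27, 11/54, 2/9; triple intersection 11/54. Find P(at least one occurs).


P(A∪B∪C) = P(A)+P(B)+P(C) - P(AB)-P(AC)-P(BC) + P(ABC)
= 14/27+7/18+4/9 - 10/27-11/54-2/9 + 11/54
= 41/54

41/54


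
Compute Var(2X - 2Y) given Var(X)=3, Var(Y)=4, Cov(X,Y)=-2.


Var(2X - 2Y) = 2^2*Var(X) + (-2)^2*Var(Y) + 2*2*(-2)*Cov(X,Y)
= 4*3 + 4*4 - 8*(-2)
= 12 + 16 + 16 = 44

44


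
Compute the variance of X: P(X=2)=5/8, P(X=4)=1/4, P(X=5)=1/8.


E[X] = 23/8, E[X^2] = 77/8
Var(X) = E[X^2] - (E[X])^2 = 77/8 - (23/8)^2 = 87/64

87/64


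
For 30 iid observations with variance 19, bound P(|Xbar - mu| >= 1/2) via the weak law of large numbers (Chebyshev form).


Var(Xbar) = Var(X)/n = 19/30
Chebyshev: P(|Xbar-mu| >= 1/2) <= Var(Xbar)/(1/2)^2 = (19/30)/(1/4) = 38/15
Bound exceeds 1, so trivial bound: 1

1


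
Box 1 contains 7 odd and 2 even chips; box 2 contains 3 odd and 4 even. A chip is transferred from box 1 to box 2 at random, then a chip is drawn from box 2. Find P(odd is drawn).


P(transfer odd) = 7/9; P(transfer even) = 2/9
If odd transferred: Urn II has 4 odd of 8, so P(odd|odd moved) = 1/2
If even transferred: Urn II has 3 odd of 8, so P(odd|even moved) = 3/8
By total probability: P(odd) = 7/9*1/2 + 2/9*3/8 = 17/36

17/36


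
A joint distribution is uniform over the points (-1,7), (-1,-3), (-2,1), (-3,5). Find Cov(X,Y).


E[X]=-7/4, E[Y]=5/2, E[XY]=-21/4
Cov(X,Y) = E[XY] - E[X]E[Y] = -21/4 + 7/4*5/2 = -7/8

-7/8


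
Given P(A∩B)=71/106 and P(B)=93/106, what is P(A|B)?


P(A|B) = P(A∩B)/P(B) = (71/106)/(93/106) = 71/93

71/93


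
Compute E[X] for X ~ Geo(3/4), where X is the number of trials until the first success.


For geometric (trials until first success), E[X] = 1/p = 1/(3/4) = 4/3

4/3


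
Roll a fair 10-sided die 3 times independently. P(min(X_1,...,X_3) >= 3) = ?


P(min >= 3) = P(all X_i >= 3) = (P(X_1 >= 3))^3
= (8/10)^3 = (4/5)^3 = 64/125

64/125


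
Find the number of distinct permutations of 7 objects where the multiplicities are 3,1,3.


7! = 5040
Denominator: 3!=6 * 1!=1 * 3!=6
Coefficient = 5040 / 36 = 140

140


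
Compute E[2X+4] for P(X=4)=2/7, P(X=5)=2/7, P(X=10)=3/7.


E[2X+4] = sum(g(x)*P(x))
= 12*2/7 + 14*2/7 + 24*3/7
= 124/7

124/7


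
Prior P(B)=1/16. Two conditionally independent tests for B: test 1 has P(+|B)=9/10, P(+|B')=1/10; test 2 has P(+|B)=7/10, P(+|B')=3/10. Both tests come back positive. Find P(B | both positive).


After test 1: P(+) = 9/10*1/16 + 1/10*15/16 = 3/20
P(B|+) = (9/160)/(3/20) = 3/8
After test 2 (use post1 as new prior): P(+) = 7/10*3/8 + 3/10*5/8 = 9/20
P(B|+,+) = (21/80)/(9/20) = 7/12

7/12


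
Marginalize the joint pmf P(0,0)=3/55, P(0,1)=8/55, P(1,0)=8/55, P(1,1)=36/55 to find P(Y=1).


P(Y=1) = P(0,1)+P(1,1) = 8/55 + 36/55 = 44/55 = 4/5

4/5


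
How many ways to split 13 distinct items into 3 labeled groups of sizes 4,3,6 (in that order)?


13! = 6227020800
Denominator: 4!=24 * 3!=6 * 6!=720
Coefficient = 6227020800 / 103680 = 60060

60060


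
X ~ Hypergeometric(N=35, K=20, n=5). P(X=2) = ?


P(X=2) = C(20,2)*C(15,3) / C(35,5)
= 190*455 / 324632
= 86450/324632 = 6175/23188

6175/23188


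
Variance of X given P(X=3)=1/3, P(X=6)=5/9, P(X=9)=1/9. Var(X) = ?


E[X] = 16/3, E[X^2] = 32
Var(X) = E[X^2] - (E[X])^2 = 32 - (16/3)^2 = 32/9

32/9


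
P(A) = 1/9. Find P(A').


P(A') = 1 - P(A) = 1 - 1/9 = 8/9

8/9


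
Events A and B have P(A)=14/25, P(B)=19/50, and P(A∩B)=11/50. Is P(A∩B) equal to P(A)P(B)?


P(A)*P(B) = 14/25*19/50 = 133/625
P(A∩B) = 11/50 != 133/625, so not independent

No, A and B are not independent


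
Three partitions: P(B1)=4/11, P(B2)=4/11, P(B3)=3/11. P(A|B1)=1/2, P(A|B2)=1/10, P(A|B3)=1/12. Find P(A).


P(A) = P(A|B1)P(B1) + P(A|B2)P(B2) + P(A|B3)P(B3)
= 1/2*4/11 + 1/10*4/11 + 1/12*3/11
= 2/11 + 2/55 + 1/44 = 53/220

53/220


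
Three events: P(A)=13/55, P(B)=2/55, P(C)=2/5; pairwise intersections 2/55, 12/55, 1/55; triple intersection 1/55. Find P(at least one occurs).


P(A∪B∪C) = P(A)+P(B)+P(C) - P(AB)-P(AC)-P(BC) + P(ABC)
= 13/55+2/55+2/5 - 2/55-12/55-1/55 + 1/55
= 23/55

23/55


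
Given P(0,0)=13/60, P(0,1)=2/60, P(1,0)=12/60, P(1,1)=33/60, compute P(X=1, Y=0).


Read from table: P(X=1, Y=0) = 12/60 = 1/5

1/5


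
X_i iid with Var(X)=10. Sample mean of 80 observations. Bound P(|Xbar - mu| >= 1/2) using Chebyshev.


Var(Xbar) = Var(X)/n = 10/80
Chebyshev: P(|Xbar-mu| >= 1/2) <= Var(Xbar)/(1/2)^2 = (1/8)/(1/4) = 1/2

1/2


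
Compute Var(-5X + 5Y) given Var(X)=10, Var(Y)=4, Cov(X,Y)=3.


Var(-5X + 5Y) = (-5)^2*Var(X) + 5^2*Var(Y) + 2*(-5)*5*Cov(X,Y)
= 25*10 + 25*4 - 50*3
= 250 + 100 - 150 = 200

200


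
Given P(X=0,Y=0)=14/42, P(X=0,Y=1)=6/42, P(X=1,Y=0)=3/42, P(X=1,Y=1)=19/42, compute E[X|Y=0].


P(Y=0) = 17/42
E[X|Y=0] = (0*14 + 1*3)/17 = 3/17

3/17


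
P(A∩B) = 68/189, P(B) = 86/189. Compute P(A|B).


P(A|B) = P(A∩B)/P(B) = (68/189)/(86/189) = 68/86 = 34/43

34/43


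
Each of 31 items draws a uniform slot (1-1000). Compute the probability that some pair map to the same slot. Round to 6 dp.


P(all different) = prod((1000-i)/1000 for i=0..30) = 0.625127
P(at least one match) = 1 - 0.625127 = 0.374873

0.374873


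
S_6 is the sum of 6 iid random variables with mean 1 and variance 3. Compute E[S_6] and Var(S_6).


E[S_n] = n*mu = 6*1 = 6
Var(S_n) = n*sigma^2 = 6*3 = 18

E[S_6]=6, Var(S_6)=18


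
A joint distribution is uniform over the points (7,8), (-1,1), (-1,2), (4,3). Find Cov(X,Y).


E[X]=9/4, E[Y]=7/2, E[XY]=65/4
Cov(X,Y) = E[XY] - E[X]E[Y] = 65/4 - 9/4*7/2 = 67/8

67/8


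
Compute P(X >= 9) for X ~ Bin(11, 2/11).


P(X>=9) = P(X=9) + P(X=10) + P(X=11)
= 207360/25937424601 + 9216/25937424601 + 2048/285311670611
= 2384384/285311670611

2384384/285311670611


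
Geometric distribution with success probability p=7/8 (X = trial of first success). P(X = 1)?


P(X=1) = (1-p)^0 * p = (1/8)^0 * 7/8
= 1 * 7/8 = 7/8

7/8


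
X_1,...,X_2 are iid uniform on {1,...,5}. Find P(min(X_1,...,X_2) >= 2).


P(min >= 2) = P(all X_i >= 2) = (P(X_1 >= 2))^2
= (4/5)^2 = 16/25

16/25


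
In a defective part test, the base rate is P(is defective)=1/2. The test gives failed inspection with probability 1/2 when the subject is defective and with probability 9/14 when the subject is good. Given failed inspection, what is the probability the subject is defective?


P(A) = P(A|B)P(B) + P(A|B')P(B') = 1/2*1/2 + 9/14*1/2 = 4/7
P(B|A) = P(A|B)P(B)/P(A) = (1/4)/(4/7) = 7/16

7/16


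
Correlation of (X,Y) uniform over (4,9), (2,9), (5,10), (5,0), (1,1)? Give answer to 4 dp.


Cov(X,Y) = 1.2800, Var(X) = 2.6400, Var(Y) = 18.9600
rho = Cov/(sqrt(VarX)*sqrt(VarY)) = 0.1809

0.1809


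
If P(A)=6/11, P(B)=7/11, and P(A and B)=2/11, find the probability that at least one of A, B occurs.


P(A∪B) = P(A) + P(B) - P(A∩B)
= 6/11 + 7/11 - 2/11 = 1

1


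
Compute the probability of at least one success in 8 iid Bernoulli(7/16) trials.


P(at least one) = 1 - P(none)
P(none) = (1 - 7/16)^8 = (9/16)^8 = 43046721/4294967296
P(at least one) = 1 - 43046721/4294967296 = 4251920575/4294967296

4251920575/4294967296


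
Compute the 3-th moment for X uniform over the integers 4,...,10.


E[X^3] = (1/7) * sum(x^3 for x=4..10)
= 2989/7 = 427

427


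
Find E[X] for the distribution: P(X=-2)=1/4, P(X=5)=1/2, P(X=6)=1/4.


E[X] = sum(x * P(x))
= -2*1/4 + 5*1/2 + 6*1/4
= 7/2

7/2


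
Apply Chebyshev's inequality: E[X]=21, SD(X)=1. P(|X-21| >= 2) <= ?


k = 2/1 = 2
Chebyshev: P(|X-mu| >= k*sigma) <= 1/k^2 = 1/2^2 = 1/4

1/4


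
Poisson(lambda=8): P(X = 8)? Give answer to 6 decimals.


P(X=8) = e^(-8) * 8^8 / 8!
≈ 0.0003354626279 * 16777216 / 40320
≈ 0.139587

0.139587


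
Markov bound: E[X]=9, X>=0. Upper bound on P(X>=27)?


Markov: P(X >= a) <= E[X]/a
P(X >= 27) <= 9/27 = 1/3

1/3


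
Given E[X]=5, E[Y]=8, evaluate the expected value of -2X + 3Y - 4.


E[-2X + 3Y - 4] = -2*E[X] + 3*E[Y] - 4
= (-2)*(5) + (3)*(8) + (-4)
= -10 + 24 - 4 = 10

10


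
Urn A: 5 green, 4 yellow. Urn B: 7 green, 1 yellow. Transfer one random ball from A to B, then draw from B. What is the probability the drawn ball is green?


P(transfer green) = 5/9; P(transfer yellow) = 4/9
If green transferred: Urn II has 8 green of 9, so P(green|green moved) = 8/9
If yellow transferred: Urn II has 7 green of 9, so P(green|yellow moved) = 7/9
By total probability: P(green) = 5/9*8/9 + 4/9*7/9 = 68/81

68/81


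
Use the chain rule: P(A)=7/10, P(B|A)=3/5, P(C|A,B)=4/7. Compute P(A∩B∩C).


P(A∩B∩C) = P(A) * P(B|A) * P(C|A∩B)
= 7/10 * 3/5 * 4/7
= 21/50 * 4/7 = 6/25

6/25


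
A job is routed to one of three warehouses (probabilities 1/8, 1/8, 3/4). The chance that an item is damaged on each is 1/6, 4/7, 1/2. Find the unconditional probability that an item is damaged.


P(A) = P(A|B1)P(B1) + P(A|B2)P(B2) + P(A|B3)P(B3)
= 1/6*1/8 + 4/7*1/8 + 1/2*3/4
= 1/48 + 1/14 + 3/8 = 157/336

157/336


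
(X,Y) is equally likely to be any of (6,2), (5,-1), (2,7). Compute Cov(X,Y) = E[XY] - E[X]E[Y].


E[X]=13/3, E[Y]=8/3, E[XY]=7
Cov(X,Y) = E[XY] - E[X]E[Y] = 7 - 13/3*8/3 = -41/9

-41/9


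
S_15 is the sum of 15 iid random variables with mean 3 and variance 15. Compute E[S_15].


E[S_n] = n*E[X_1] = 15*3 = 45

45


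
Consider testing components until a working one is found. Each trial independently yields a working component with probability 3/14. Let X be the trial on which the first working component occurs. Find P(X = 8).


P(X=8) = (1-p)^7 * p = (11/14)^7 * 3/14
= 19487171/105413504 * 3/14 = 58461513/1475789056

58461513/1475789056


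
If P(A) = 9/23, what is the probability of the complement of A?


P(A') = 1 - P(A) = 1 - 9/23 = 14/23

14/23


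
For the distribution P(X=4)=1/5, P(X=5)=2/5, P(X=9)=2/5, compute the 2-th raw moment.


E[X^2] = sum(x^2 * P(x))
= 16*1/5 + 25*2/5 + 81*2/5
= 228/5

228/5


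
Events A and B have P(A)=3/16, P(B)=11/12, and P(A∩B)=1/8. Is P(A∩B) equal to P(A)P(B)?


P(A)*P(B) = 3/16*11/12 = 11/64
P(A∩B) = 1/8 != 11/64, so not independent

No, A and B are not independent


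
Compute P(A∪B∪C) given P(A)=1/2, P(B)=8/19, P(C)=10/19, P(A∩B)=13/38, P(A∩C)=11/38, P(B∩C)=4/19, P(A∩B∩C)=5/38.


P(A∪B∪C) = P(A)+P(B)+P(C) - P(AB)-P(AC)-P(BC) + P(ABC)
= 1/2+8/19+10/19 - 13/38-11/38-4/19 + 5/38
= 14/19

14/19


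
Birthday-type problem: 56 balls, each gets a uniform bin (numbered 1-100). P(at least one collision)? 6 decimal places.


P(all different) = prod((100-i)/100 for i=0..55) = 0.000000
P(at least one match) = 1 - 0.000000 = 1.000000

1.000000


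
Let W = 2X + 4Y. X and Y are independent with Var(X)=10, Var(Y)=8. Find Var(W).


Independence => Cov(X,Y)=0
Var(2X + 4Y) = 2^2*Var(X) + 4^2*Var(Y)
= 4*10 + 16*8 = 168

168


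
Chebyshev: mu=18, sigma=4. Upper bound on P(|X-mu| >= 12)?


k = 12/4 = 3
Chebyshev: P(|X-mu| >= k*sigma) <= 1/k^2 = 1/3^2 = 1/9

1/9


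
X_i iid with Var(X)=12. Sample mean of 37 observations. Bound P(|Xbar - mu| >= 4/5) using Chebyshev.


Var(Xbar) = Var(X)/n = 12/37
Chebyshev: P(|Xbar-mu| >= 4/5) <= Var(Xbar)/(4/5)^2 = (12/37)/(16/25) = 75/148

75/148


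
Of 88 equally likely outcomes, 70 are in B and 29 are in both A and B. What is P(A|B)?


P(A|B) = P(A∩B)/P(B) = (29/88)/(70/88) = 29/70

29/70


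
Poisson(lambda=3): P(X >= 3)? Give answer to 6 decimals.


P(X>=3) = 1 - P(X<=2) = 1 - (e^(-3)*3^0/0! + e^(-3)*3^1/1! + e^(-3)*3^2/2!)
≈ 1 - (0.0497870684 + 0.1493612051 + 0.2240418077)
= 1 - 0.4231900812 = 0.5768099188
≈ 0.576810

0.576810


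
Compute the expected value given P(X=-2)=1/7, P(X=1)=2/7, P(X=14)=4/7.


E[X] = sum(x * P(x))
= -2*1/7 + 1*2/7 + 14*4/7
= 8

8


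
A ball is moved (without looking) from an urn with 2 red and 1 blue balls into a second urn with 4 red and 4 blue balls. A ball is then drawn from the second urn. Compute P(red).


P(transfer red) = 2/3; P(transfer blue) = 1/3
If red transferred: Urn II has 5 red of 9, so P(red|red moved) = 5/9
If blue transferred: Urn II has 4 red of 9, so P(red|blue moved) = 4/9
By total probability: P(red) = 2/3*5/9 + 1/3*4/9 = 14/27

14/27


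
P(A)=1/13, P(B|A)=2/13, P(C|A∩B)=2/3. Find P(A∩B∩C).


P(A∩B∩C) = P(A) * P(B|A) * P(C|A∩B)
= 1/13 * 2/13 * 2/3
= 2/169 * 2/3 = 4/507

4/507


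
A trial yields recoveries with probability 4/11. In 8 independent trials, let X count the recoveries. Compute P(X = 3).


P(X=3) = C(8,3) * p^3 * (1-p)^5
= 56 * 64/1331 * 16807/161051
= 60236288/214358881

60236288/214358881


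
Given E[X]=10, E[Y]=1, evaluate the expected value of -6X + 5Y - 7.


E[-6X + 5Y - 7] = -6*E[X] + 5*E[Y] - 7
= (-6)*(10) + (5)*(1) + (-7)
= -60 + 5 - 7 = -62

-62


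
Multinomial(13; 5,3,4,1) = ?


13! = 6227020800
Denominator: 5!=120 * 3!=6 * 4!=24 * 1!=1
Coefficient = 6227020800 / 17280 = 360360

360360


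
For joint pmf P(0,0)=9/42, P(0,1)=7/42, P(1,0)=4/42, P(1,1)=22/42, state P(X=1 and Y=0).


Read from table: P(X=1, Y=0) = 4/42 = 2/21

2/21


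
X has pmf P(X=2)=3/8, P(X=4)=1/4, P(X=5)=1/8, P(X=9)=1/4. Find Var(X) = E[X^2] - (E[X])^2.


E[X] = 37/8, E[X^2] = 231/8
Var(X) = E[X^2] - (E[X])^2 = 231/8 - (37/8)^2 = 479/64

479/64


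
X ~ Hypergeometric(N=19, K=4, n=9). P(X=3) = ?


P(X=3) = C(4,3)*C(15,6) / C(19,9)
= 4*5005 / 92378
= 20020/92378 = 70/323

70/323


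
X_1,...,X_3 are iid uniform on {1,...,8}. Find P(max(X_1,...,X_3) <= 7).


P(max <= 7) = P(all X_i <= 7) = (P(X_1 <= 7))^3
= (7/8)^3 = 343/512

343/512


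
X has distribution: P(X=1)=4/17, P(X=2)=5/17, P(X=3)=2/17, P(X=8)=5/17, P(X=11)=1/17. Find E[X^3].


E[X^3] = sum(g(x)*P(x))
= 1*4/17 + 8*5/17 + 27*2/17 + 512*5/17 + 1331*1/17
= 3989/17

3989/17


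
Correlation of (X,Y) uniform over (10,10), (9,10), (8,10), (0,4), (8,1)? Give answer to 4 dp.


Cov(X,Y) = 6.6000, Var(X) = 12.8000, Var(Y) = 14.4000
rho = Cov/(sqrt(VarX)*sqrt(VarY)) = 0.4861

0.4861


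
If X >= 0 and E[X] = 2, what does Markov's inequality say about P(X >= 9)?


Markov: P(X >= a) <= E[X]/a
P(X >= 9) <= 2/9

2/9


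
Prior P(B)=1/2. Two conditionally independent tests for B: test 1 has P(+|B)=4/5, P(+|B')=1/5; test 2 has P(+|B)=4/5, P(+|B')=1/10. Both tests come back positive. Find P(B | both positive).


After test 1: P(+) = 4/5*1/2 + 1/5*1/2 = 1/2
P(B|+) = (2/5)/(1/2) = 4/5
After test 2 (use post1 as new prior): P(+) = 4/5*4/5 + 1/10*1/5 = 33/50
P(B|+,+) = (16/25)/(33/50) = 32/33

32/33


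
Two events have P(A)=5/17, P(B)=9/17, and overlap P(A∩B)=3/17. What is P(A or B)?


P(A∪B) = P(A) + P(B) - P(A∩B)
= 5/17 + 9/17 - 3/17 = 11/17

11/17


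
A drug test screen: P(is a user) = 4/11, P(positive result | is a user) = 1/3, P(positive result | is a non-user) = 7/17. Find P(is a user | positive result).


P(A) = P(A|B)P(B) + P(A|B')P(B') = 1/3*4/11 + 7/17*7/11 = 215/561
P(B|A) = P(A|B)P(B)/P(A) = (4/33)/(215/561) = 68/215

68/215


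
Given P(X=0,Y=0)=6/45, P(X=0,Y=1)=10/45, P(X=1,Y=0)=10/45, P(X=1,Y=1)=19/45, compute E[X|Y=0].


P(Y=0) = 16/45
E[X|Y=0] = (0*6 + 1*10)/16 = 10/16 = 5/8

5/8


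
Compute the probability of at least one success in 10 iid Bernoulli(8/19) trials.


P(at least one) = 1 - P(none)
P(none) = (1 - 8/19)^10 = (11/19)^10 = 25937424601/6131066257801
P(at least one) = 1 - 25937424601/6131066257801 = 6105128833200/6131066257801

6105128833200/6131066257801


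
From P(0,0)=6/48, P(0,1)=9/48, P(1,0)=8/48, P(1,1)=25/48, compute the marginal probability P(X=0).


P(X=0) = P(0,0)+P(0,1) = 6/48 + 9/48 = 15/48 = 5/16

5/16


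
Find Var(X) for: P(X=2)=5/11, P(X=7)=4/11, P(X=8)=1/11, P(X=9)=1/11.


E[X] = 5, E[X^2] = 361/11
Var(X) = E[X^2] - (E[X])^2 = 361/11 - (5)^2 = 86/11

86/11


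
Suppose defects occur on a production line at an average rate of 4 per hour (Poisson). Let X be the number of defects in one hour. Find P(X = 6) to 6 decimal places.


P(X=6) = e^(-4) * 4^6 / 6!
≈ 0.01831563889 * 4096 / 720
≈ 0.104196

0.104196


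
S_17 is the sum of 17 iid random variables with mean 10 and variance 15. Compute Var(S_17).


By independence, Var(S_n) = n*Var(X_1) = 17*15 = 255

255


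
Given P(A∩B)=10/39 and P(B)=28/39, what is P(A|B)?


P(A|B) = P(A∩B)/P(B) = (10/39)/(28/39) = 10/28 = 5/14

5/14


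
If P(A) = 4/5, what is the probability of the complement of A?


P(A') = 1 - P(A) = 1 - 4/5 = 1/5

1/5


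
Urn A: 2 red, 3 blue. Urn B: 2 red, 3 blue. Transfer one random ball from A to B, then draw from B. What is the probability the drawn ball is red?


P(transfer red) = 2/5; P(transfer blue) = 3/5
If red transferred: Urn II has 3 red of 6, so P(red|red moved) = 1/2
If blue transferred: Urn II has 2 red of 6, so P(red|blue moved) = 1/3
By total probability: P(red) = 2/5*1/2 + 3/5*1/3 = 2/5

2/5


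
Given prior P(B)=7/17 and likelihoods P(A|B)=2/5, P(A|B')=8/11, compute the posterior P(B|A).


P(A) = P(A|B)P(B) + P(A|B')P(B') = 2/5*7/17 + 8/11*10/17 = 554/935
P(B|A) = P(A|B)P(B)/P(A) = (14/85)/(554/935) = 77/277

77/277


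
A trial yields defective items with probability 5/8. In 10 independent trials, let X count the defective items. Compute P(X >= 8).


P(X>=8) = P(X=8) + P(X=9) + P(X=10)
= 158203125/1073741824 + 29296875/536870912 + 9765625/1073741824
= 56640625/268435456

56640625/268435456


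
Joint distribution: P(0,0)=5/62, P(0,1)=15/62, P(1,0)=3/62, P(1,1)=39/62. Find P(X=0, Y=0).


Read from table: P(X=0, Y=0) = 5/62

5/62


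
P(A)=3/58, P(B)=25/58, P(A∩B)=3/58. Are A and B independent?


P(A)*P(B) = 3/58*25/58 = 75/3364
P(A∩B) = 3/58 != 75/3364, so not independent

No, A and B are not independent


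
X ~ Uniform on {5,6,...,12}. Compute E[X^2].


E[X^2] = (1/8) * sum(x^2 for x=5..12)
= 620/8 = 155/2

155/2


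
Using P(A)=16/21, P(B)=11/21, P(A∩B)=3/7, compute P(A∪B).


P(A∪B) = P(A) + P(B) - P(A∩B)
= 16/21 + 11/21 - 3/7 = 6/7

6/7


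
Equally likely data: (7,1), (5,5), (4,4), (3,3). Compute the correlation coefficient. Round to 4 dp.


Cov(X,Y) = -1.1875, Var(X) = 2.1875, Var(Y) = 2.1875
rho = Cov/(sqrt(VarX)*sqrt(VarY)) = -0.5429

-0.5429


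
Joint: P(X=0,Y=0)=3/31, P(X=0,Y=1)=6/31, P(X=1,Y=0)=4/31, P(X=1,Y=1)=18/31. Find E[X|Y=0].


P(Y=0) = 7/31
E[X|Y=0] = (0*3 + 1*4)/7 = 4/7

4/7


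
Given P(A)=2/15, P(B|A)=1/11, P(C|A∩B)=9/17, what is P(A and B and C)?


P(A∩B∩C) = P(A) * P(B|A) * P(C|A∩B)
= 2/15 * 1/11 * 9/17
= 2/165 * 9/17 = 6/935

6/935


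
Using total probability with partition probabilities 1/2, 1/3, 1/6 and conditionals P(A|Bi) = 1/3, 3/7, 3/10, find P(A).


P(A) = P(A|B1)P(B1) + P(A|B2)P(B2) + P(A|B3)P(B3)
= 1/3*1/2 + 3/7*1/3 + 3/10*1/6
= 1/6 + 1/7 + 1/20 = 151/420

151/420


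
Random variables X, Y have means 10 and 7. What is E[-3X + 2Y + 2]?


E[-3X + 2Y + 2] = -3*E[X] + 2*E[Y] + 2
= (-3)*(10) + (2)*(7) + (2)
= -30 + 14 + 2 = -14

-14


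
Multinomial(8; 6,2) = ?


8! = 40320
Denominator: 6!=720 * 2!=2
Coefficient = 40320 / 1440 = 28

28


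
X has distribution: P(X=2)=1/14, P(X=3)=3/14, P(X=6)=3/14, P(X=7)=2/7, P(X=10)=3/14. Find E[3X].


E[3X] = sum(g(x)*P(x))
= 6*1/14 + 9*3/14 + 18*3/14 + 21*2/7 + 30*3/14
= 261/14

261/14


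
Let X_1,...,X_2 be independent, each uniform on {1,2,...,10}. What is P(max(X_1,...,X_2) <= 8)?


P(max <= 8) = P(all X_i <= 8) = (P(X_1 <= 8))^2
= (8/10)^2 = (4/5)^2 = 16/25

16/25


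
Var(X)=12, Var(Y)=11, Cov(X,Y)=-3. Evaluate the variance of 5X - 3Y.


Var(5X - 3Y) = 5^2*Var(X) + (-3)^2*Var(Y) + 2*5*(-3)*Cov(X,Y)
= 25*12 + 9*11 - 30*(-3)
= 300 + 99 + 90 = 489

489


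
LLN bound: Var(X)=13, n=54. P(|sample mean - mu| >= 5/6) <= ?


Var(Xbar) = Var(X)/n = 13/54
Chebyshev: P(|Xbar-mu| >= 5/6) <= Var(Xbar)/(5/6)^2 = (13/54)/(25/36) = 26/75

26/75


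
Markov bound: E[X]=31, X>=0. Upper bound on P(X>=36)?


Markov: P(X >= a) <= E[X]/a
P(X >= 36) <= 31/36

31/36


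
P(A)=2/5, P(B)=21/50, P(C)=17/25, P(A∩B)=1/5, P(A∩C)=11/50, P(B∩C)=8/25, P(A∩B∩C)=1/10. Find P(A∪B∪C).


P(A∪B∪C) = P(A)+P(B)+P(C) - P(AB)-P(AC)-P(BC) + P(ABC)
= 2/5+21/50+17/25 - 1/5-11/50-8/25 + 1/10
= 43/50

43/50


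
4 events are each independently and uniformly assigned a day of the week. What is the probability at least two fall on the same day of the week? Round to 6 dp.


P(all different) = prod((7-i)/7 for i=0..3) = 0.349854
P(at least one match) = 1 - 0.349854 = 0.650146

0.650146


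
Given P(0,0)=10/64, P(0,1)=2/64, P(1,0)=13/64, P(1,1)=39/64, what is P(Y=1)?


P(Y=1) = P(0,1)+P(1,1) = 2/64 + 39/64 = 41/64

41/64


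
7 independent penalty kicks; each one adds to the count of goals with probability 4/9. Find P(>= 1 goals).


P(at least one) = 1 - P(none)
P(none) = (1 - 4/9)^7 = (5/9)^7 = 78125/4782969
P(at least one) = 1 - 78125/4782969 = 4704844/4782969

4704844/4782969


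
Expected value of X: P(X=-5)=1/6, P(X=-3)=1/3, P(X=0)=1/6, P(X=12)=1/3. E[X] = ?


E[X] = sum(x * P(x))
= -5*1/6 - 3*1/3 + 0*1/6 + 12*1/3
= 13/6

13/6


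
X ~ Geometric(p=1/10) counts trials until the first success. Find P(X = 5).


P(X=5) = (1-p)^4 * p = (9/10)^4 * 1/10
= 6561/10000 * 1/10 = 6561/100000

6561/100000


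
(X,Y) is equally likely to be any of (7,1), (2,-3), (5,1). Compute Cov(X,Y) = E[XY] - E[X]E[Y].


E[X]=14/3, E[Y]=-1/3, E[XY]=2
Cov(X,Y) = E[XY] - E[X]E[Y] = 2 - 14/3*-1/3 = 32/9

32/9


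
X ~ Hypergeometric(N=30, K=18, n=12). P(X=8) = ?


P(X=8) = C(18,8)*C(12,4) / C(30,12)
= 43758*495 / 86493225
= 21660210/86493225 = 111078/443555

111078/443555


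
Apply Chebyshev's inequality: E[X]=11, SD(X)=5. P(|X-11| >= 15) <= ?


k = 15/5 = 3
Chebyshev: P(|X-mu| >= k*sigma) <= 1/k^2 = 1/3^2 = 1/9

1/9


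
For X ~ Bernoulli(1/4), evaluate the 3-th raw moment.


For Bernoulli: X in {0,1}
E[X^3] = 0^3*(1-1/4) + 1^3*1/4 = 1/4

1/4


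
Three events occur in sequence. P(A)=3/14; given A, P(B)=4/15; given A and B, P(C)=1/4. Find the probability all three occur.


P(A∩B∩C) = P(A) * P(B|A) * P(C|A∩B)
= 3/14 * 4/15 * 1/4
= 2/35 * 1/4 = 1/70

1/70


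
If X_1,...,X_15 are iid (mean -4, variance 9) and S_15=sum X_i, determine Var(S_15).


By independence, Var(S_n) = n*Var(X_1) = 15*9 = 135

135


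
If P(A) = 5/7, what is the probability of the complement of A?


P(A') = 1 - P(A) = 1 - 5/7 = 2/7

2/7


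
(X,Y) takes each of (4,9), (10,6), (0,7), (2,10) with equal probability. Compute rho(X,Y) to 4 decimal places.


Cov(X,Y) = -3.0000, Var(X) = 14.0000, Var(Y) = 2.5000
rho = Cov/(sqrt(VarX)*sqrt(VarY)) = -0.5071

-0.5071


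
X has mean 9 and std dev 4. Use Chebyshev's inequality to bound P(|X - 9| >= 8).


k = 8/4 = 2
Chebyshev: P(|X-mu| >= k*sigma) <= 1/k^2 = 1/2^2 = 1/4

1/4


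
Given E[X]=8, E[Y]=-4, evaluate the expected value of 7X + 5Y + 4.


E[7X + 5Y + 4] = 7*E[X] + 5*E[Y] + 4
= (7)*(8) + (5)*(-4) + (4)
= 56 - 20 + 4 = 40

40


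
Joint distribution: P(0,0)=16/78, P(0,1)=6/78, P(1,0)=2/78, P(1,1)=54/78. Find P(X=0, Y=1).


Read from table: P(X=0, Y=1) = 6/78 = 1/13

1/13


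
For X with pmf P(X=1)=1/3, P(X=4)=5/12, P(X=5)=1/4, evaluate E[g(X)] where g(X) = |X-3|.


E[|X-3|] = sum(g(x)*P(x))
= 2*1/3 + 1*5/12 + 2*1/4
= 19/12

19/12


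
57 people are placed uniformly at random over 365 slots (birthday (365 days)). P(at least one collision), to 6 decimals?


P(all different) = prod((365-i)/365 for i=0..56) = 0.009878
P(at least one match) = 1 - 0.009878 = 0.990122

0.990122


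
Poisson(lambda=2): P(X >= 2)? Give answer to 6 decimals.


P(X>=2) = 1 - P(X<=1) = 1 - (e^(-2)*2^0/0! + e^(-2)*2^1/1!)
≈ 1 - (0.1353352832 + 0.2706705665)
= 1 - 0.4060058497 = 0.5939941503
≈ 0.593994

0.593994


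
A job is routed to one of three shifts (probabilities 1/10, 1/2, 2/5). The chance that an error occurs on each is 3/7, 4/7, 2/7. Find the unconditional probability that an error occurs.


P(A) = P(A|B1)P(B1) + P(A|B2)P(B2) + P(A|B3)P(B3)
= 3/7*1/10 + 4/7*1/2 + 2/7*2/5
= 3/70 + 2/7 + 4/35 = 31/70

31/70


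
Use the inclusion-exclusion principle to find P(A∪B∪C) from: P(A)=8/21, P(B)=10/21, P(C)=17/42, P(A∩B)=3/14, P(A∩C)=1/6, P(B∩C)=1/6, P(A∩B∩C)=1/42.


P(A∪B∪C) = P(A)+P(B)+P(C) - P(AB)-P(AC)-P(BC) + P(ABC)
= 8/21+10/21+17/42 - 3/14-1/6-1/6 + 1/42
= 31/42

31/42


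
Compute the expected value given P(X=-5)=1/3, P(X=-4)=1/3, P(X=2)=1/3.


E[X] = sum(x * P(x))
= -5*1/3 - 4*1/3 + 2*1/3
= -7/3

-7/3


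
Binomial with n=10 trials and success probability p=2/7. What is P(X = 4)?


P(X=4) = C(10,4) * p^4 * (1-p)^6
= 210 * 16/2401 * 15625/117649
= 7500000/40353607

7500000/40353607


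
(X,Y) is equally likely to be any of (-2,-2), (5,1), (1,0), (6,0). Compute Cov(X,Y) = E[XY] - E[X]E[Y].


E[X]=5/2, E[Y]=-1/4, E[XY]=9/4
Cov(X,Y) = E[XY] - E[X]E[Y] = 9/4 - 5/2*-1/4 = 23/8

23/8


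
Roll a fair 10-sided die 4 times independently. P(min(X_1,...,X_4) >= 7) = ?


P(min >= 7) = P(all X_i >= 7) = (P(X_1 >= 7))^4
= (4/10)^4 = (2/5)^4 = 16/625

16/625


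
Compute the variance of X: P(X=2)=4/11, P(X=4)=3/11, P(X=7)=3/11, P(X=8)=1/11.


E[X] = 49/11, E[X^2] = 25
Var(X) = E[X^2] - (E[X])^2 = 25 - (49/11)^2 = 624/121

624/121


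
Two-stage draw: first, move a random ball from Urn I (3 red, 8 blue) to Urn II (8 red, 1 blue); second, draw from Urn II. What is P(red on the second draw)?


P(transfer red) = 3/11; P(transfer blue) = 8/11
If red transferred: Urn II has 9 red of 10, so P(red|red moved) = 9/10
If blue transferred: Urn II has 8 red of 10, so P(red|blue moved) = 4/5
By total probability: P(red) = 3/11*9/10 + 8/11*4/5 = 91/110

91/110


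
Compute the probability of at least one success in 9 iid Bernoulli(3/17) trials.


P(at least one) = 1 - P(none)
P(none) = (1 - 3/17)^9 = (14/17)^9 = 20661046784/118587876497
P(at least one) = 1 - 20661046784/118587876497 = 97926829713/118587876497

97926829713/118587876497


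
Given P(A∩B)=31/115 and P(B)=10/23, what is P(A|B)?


P(A|B) = P(A∩B)/P(B) = (31/115)/(50/115) = 31/50

31/50


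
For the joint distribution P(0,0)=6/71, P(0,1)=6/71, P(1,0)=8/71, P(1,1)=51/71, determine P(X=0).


P(X=0) = P(0,0)+P(0,1) = 6/71 + 6/71 = 12/71

12/71


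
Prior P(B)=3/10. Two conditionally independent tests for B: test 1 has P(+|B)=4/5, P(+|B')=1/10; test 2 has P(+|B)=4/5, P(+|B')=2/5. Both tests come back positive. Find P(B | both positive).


After test 1: P(+) = 4/5*3/10 + 1/10*7/10 = 31/100
P(B|+) = (6/25)/(31/100) = 24/31
After test 2 (use post1 as new prior): P(+) = 4/5*24/31 + 2/5*7/31 = 22/31
P(B|+,+) = (96/155)/(22/31) = 48/55

48/55


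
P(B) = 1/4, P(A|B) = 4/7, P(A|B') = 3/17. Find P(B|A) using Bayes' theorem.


P(A) = P(A|B)P(B) + P(A|B')P(B') = 4/7*1/4 + 3/17*3/4 = 131/476
P(B|A) = P(A|B)P(B)/P(A) = (1/7)/(131/476) = 68/131

68/131


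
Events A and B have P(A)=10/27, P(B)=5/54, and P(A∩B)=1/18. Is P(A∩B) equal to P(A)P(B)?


P(A)*P(B) = 10/27*5/54 = 25/729
P(A∩B) = 1/18 != 25/729, so not independent

No, A and B are not independent


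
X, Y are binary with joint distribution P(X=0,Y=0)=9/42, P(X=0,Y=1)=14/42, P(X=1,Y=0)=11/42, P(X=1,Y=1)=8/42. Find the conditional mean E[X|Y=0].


P(Y=0) = 20/42
E[X|Y=0] = (0*9 + 1*11)/20 = 11/20

11/20


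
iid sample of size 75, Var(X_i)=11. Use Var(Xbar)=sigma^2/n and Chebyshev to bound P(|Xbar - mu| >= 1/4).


Var(Xbar) = Var(X)/n = 11/75
Chebyshev: P(|Xbar-mu| >= 1/4) <= Var(Xbar)/(1/4)^2 = (11/75)/(1/16) = 176/75
Bound exceeds 1, so trivial bound: 1

1


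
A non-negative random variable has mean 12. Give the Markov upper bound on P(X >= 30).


Markov: P(X >= a) <= E[X]/a
P(X >= 30) <= 12/30 = 2/5

2/5


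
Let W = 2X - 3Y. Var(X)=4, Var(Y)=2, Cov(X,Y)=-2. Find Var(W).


Var(2X - 3Y) = 2^2*Var(X) + (-3)^2*Var(Y) + 2*2*(-3)*Cov(X,Y)
= 4*4 + 9*2 - 12*(-2)
= 16 + 18 + 24 = 58

58


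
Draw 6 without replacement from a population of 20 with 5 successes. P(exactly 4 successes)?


P(X=4) = C(5,4)*C(15,2) / C(20,6)
= 5*105 / 38760
= 525/38760 = 35/2584

35/2584


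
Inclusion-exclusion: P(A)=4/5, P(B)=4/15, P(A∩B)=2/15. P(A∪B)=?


P(A∪B) = P(A) + P(B) - P(A∩B)
= 4/5 + 4/15 - 2/15 = 14/15

14/15
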